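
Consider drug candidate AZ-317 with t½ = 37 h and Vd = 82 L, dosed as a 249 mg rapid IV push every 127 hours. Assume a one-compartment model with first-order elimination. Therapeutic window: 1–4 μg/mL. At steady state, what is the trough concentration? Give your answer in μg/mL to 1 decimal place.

τ/t½ = 127/37 ≈ 3.4324, so fraction remaining f = (1/2)^(127/37) ≈ 0.0926.
Accumulation ratio R = 1/(1 − f) ≈ 1/0.9074 ≈ 1.1020.
Single-dose peak C₀ = D/Vd = 249/82 ≈ 3.037 μg/mL.
Cmax,ss = C₀/(1 − f) ≈ 3.037/0.9074 ≈ 3.347 μg/mL.
Steady-state trough Cmin,ss = Cmax,ss·f ≈ 3.347 × 0.0926 ≈ 0.310 μg/mL.
Trough 0.3 μg/mL vs MEC 1 μg/mL: subtherapeutic.

0.3 μg/mL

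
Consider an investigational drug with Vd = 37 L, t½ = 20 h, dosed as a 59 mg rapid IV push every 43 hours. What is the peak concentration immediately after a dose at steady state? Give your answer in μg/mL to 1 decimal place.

2.1 μg/mL

k = ln2/t½ = ln2/20 ≈ 0.034657 h⁻¹; fraction remaining f = e^(−kτ) = e^(−0.034657×43) ≈ 0.2253.
Accumulation ratio R = 1/(1 − f) ≈ 1/0.7747 ≈ 1.2908.
Single-dose peak C₀ = D/Vd = 59/37 ≈ 1.595 μg/mL.
Steady-state peak Cmax,ss = C₀·R ≈ 1.595 × 1.2908 ≈ 2.059 μg/mL.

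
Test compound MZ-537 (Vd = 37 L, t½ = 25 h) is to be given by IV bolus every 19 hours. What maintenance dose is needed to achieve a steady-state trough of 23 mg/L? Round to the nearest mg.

τ/t½ = 19/25 ≈ 0.76, so f = (1/2)^(19/25) ≈ 0.590496.
Cmin,ss = (D/Vd)·f/(1−f), so D = Cmin,ss·Vd·(1−f)/f.
D = 23 × 37 × (1−f)/f ≈ 23 × 37 × 0.69349 ≈ 590.16 mg.

590 mg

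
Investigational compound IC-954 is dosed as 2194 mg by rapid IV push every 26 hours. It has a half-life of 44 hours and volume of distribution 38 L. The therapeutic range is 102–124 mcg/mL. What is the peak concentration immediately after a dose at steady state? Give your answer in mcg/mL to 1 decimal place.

τ/t½ = 26/44 ≈ 0.59091, so fraction remaining f = (1/2)^(26/44) ≈ 0.6639.
Accumulation ratio R = 1/(1 − f) ≈ 1/0.3361 ≈ 2.9753.
Single-dose peak C₀ = D/Vd = 2194/38 ≈ 57.737 mcg/mL.
Steady-state peak Cmax,ss = C₀·R ≈ 57.737 × 2.9753 ≈ 171.785 mcg/mL.
Peak 171.8 mcg/mL vs MTC 124 mcg/mL: exceeds toxic threshold.

171.8 mcg/mL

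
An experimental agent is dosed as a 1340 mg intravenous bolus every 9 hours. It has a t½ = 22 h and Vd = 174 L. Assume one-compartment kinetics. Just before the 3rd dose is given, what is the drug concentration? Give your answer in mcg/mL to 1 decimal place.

f = (1/2)^(τ/t½) = (1/2)^(9/22) ≈ 0.7531.
C₀ = D/Vd = 1340/174 ≈ 7.701 mcg/mL.
Before the 3rd dose, 2 doses have been given. Superposition: Cmin = C₀·(f + f²).
≈ 7.701 × (0.7531 + 0.5672) ≈ 7.701 × 1.3203 ≈ 10.168 mcg/mL.

10.2 mcg/mL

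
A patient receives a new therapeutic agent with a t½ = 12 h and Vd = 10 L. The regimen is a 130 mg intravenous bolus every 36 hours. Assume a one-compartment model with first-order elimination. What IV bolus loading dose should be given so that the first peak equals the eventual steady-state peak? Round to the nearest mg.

149 mg

f = (1/2)^(36/12) ≈ 0.125000; accumulation ratio R = 1/(1−f) ≈ 1.14286.
Loading dose to hit Cmax,ss on first dose: D_load = D_maint·R ≈ 130 × 1.14286 ≈ 148.57 mg.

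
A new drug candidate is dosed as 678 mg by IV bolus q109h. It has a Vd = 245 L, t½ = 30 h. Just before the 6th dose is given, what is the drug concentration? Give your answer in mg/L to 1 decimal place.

0.2 mg/L

f = (1/2)^(τ/t½) = (1/2)^(109/30) ≈ 0.0806.
C₀ = D/Vd = 678/245 ≈ 2.767 mg/L.
Before the 6th dose, 5 doses have been given. Superposition: Cmin = C₀·(f + f² + … + f^5).
≈ 2.767 × (0.0806 + 0.0065 + 0.0005 + 0.0000 + 0.0000) ≈ 2.767 × 0.0876 ≈ 0.242 mg/L.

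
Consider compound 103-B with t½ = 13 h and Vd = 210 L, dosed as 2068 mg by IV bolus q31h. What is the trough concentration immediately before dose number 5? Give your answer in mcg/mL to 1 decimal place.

2.3 mcg/mL

f = (1/2)^(τ/t½) = (1/2)^(31/13) ≈ 0.1915.
C₀ = D/Vd = 2068/210 ≈ 9.848 mcg/mL.
Before the 5th dose, 4 doses have been given. Superposition: Cmin = C₀·(f + f² + … + f^4).
≈ 9.848 × (0.1915 + 0.0367 + 0.0070 + 0.0013) ≈ 9.848 × 0.2365 ≈ 2.329 mcg/mL.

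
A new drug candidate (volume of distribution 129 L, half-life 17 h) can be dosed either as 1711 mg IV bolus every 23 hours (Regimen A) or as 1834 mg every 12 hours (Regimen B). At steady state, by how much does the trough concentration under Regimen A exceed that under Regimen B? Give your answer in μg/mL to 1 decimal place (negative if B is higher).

Regimen A: f = (1/2)^(23/17) ≈ 0.3915; Cmin,ss = (1711/129)·f/(1−f) ≈ 8.534 μg/mL.
Regimen B: f = (1/2)^(12/17) ≈ 0.6131; Cmin,ss = (1834/129)·f/(1−f) ≈ 22.529 μg/mL.
Difference ≈ 8.534 − 22.529 ≈ -13.995 μg/mL.

-14.0 μg/mL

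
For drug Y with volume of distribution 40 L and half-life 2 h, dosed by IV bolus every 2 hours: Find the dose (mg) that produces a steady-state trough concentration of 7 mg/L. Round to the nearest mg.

280 mg

τ/t½ = 2/2 ≈ 1, so f = (1/2)^(2/2) ≈ 0.500000.
Cmin,ss = (D/Vd)·f/(1−f), so D = Cmin,ss·Vd·(1−f)/f.
D = 7 × 40 × (1−f)/f ≈ 7 × 40 × 1.00000 ≈ 280.00 mg.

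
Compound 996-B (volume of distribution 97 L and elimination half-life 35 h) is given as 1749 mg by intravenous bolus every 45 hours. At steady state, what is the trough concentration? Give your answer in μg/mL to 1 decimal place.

12.5 μg/mL

k = ln2/t½ = ln2/35 ≈ 0.019804 h⁻¹; fraction remaining f = e^(−kτ) = e^(−0.019804×45) ≈ 0.4102.
Single-dose peak C₀ = D/Vd = 1749/97 ≈ 18.031 μg/mL.
Steady-state trough Cmin,ss = C₀·f/(1−f) ≈ 18.031 × 0.4102/0.5898 ≈ 12.540 μg/mL.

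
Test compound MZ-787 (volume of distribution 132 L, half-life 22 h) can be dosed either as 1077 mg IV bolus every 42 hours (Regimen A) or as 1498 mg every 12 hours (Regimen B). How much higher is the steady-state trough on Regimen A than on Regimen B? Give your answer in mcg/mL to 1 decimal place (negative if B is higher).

-21.7 mcg/mL

Regimen A: f = (1/2)^(42/22) ≈ 0.2663; Cmin,ss = (1077/132)·f/(1−f) ≈ 2.961 mcg/mL.
Regimen B: f = (1/2)^(12/22) ≈ 0.6852; Cmin,ss = (1498/132)·f/(1−f) ≈ 24.701 mcg/mL.
Difference ≈ 2.961 − 24.701 ≈ -21.740 mcg/mL.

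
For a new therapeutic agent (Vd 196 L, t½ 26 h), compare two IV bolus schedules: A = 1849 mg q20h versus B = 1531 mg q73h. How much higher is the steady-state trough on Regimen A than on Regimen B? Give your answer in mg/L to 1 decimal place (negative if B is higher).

12.1 mg/L

Regimen A: f = (1/2)^(20/26) ≈ 0.5867; Cmin,ss = (1849/196)·f/(1−f) ≈ 13.392 mg/L.
Regimen B: f = (1/2)^(73/26) ≈ 0.1428; Cmin,ss = (1531/196)·f/(1−f) ≈ 1.301 mg/L.
Difference ≈ 13.392 − 1.301 ≈ 12.091 mg/L.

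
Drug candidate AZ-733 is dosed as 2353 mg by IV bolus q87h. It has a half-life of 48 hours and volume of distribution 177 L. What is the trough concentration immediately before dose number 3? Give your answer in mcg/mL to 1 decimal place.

4.9 mcg/mL

f = (1/2)^(τ/t½) = (1/2)^(87/48) ≈ 0.2847.
C₀ = D/Vd = 2353/177 ≈ 13.294 mcg/mL.
Before the 3rd dose, 2 doses have been given. Superposition: Cmin = C₀·(f + f²).
≈ 13.294 × (0.2847 + 0.0811) ≈ 13.294 × 0.3658 ≈ 4.863 mcg/mL.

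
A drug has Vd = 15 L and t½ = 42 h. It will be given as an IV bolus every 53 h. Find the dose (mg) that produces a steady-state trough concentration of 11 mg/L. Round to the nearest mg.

τ/t½ = 53/42 ≈ 1.2619, so f = (1/2)^(53/42) ≈ 0.416993.
Cmin,ss = (D/Vd)·f/(1−f), so D = Cmin,ss·Vd·(1−f)/f.
D = 11 × 15 × (1−f)/f ≈ 11 × 15 × 1.39812 ≈ 230.69 mg.

231 mg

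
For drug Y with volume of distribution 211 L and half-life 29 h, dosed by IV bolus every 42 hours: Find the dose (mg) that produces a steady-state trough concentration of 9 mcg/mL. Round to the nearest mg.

3283 mg

τ/t½ = 42/29 ≈ 1.4483, so f = (1/2)^(42/29) ≈ 0.366459.
Cmin,ss = (D/Vd)·f/(1−f), so D = Cmin,ss·Vd·(1−f)/f.
D = 9 × 211 × (1−f)/f ≈ 9 × 211 × 1.72882 ≈ 3283.03 mg.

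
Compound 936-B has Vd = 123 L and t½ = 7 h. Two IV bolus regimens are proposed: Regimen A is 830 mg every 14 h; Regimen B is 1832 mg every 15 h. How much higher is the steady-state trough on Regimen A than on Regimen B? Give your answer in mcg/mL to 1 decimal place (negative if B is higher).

-2.1 mcg/mL

Regimen A: f = (1/2)^(14/7) ≈ 0.2500; Cmin,ss = (830/123)·f/(1−f) ≈ 2.249 mcg/mL.
Regimen B: f = (1/2)^(15/7) ≈ 0.2264; Cmin,ss = (1832/123)·f/(1−f) ≈ 4.359 mcg/mL.
Difference ≈ 2.249 − 4.359 ≈ -2.110 mcg/mL.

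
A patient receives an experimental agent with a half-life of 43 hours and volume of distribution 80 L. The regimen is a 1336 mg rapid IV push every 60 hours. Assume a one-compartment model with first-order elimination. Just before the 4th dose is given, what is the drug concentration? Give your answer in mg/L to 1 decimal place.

9.7 mg/L

f = (1/2)^(τ/t½) = (1/2)^(60/43) ≈ 0.3802.
C₀ = D/Vd = 1336/80 ≈ 16.700 mg/L.
Before the 4th dose, 3 doses have been given. Superposition: Cmin = C₀·(f + f² + … + f^3).
≈ 16.700 × (0.3802 + 0.1446 + 0.0550) ≈ 16.700 × 0.5798 ≈ 9.683 mg/L.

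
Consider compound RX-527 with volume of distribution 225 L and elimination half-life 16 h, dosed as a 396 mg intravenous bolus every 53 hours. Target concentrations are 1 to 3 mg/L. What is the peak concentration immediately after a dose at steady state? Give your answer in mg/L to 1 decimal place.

k = ln2/t½ = ln2/16 ≈ 0.043322 h⁻¹; fraction remaining f = e^(−kτ) = e^(−0.043322×53) ≈ 0.1007.
Accumulation ratio R = 1/(1 − f) ≈ 1/0.8993 ≈ 1.1120.
Single-dose peak C₀ = D/Vd = 396/225 ≈ 1.760 mg/L.
Steady-state peak Cmax,ss = C₀·R ≈ 1.760 × 1.1120 ≈ 1.957 mg/L.
Peak 2.0 mg/L vs MTC 3 mg/L: below toxic threshold.

2.0 mg/L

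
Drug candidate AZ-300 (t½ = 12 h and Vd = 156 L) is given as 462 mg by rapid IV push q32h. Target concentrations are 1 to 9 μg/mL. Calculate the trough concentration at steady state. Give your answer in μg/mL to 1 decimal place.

τ/t½ = 32/12 ≈ 2.6667, so fraction remaining f = (1/2)^(32/12) ≈ 0.1575.
At steady state, accumulation factor R = 1/(1 − e^(−kτ)) ≈ 1.1869.
Each bolus raises the concentration by D/Vd = 462/156 ≈ 2.962 μg/mL.
Steady-state peak Cmax,ss = C₀·R ≈ 2.962 × 1.1869 ≈ 3.516 μg/mL.
Steady-state trough Cmin,ss = Cmax,ss·f ≈ 3.516 × 0.1575 ≈ 0.554 μg/mL.
Trough 0.6 μg/mL vs MEC 1 μg/mL: subtherapeutic.

0.6 μg/mL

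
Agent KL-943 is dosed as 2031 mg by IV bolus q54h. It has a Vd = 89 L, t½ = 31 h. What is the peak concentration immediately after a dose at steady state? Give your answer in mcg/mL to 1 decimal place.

k = ln2/t½ = ln2/31 ≈ 0.022360 h⁻¹; fraction remaining f = e^(−kτ) = e^(−0.022360×54) ≈ 0.2990.
At steady state, accumulation factor R = 1/(1 − e^(−kτ)) ≈ 1.4265.
Single-dose peak C₀ = D/Vd = 2031/89 ≈ 22.820 mcg/mL.
Steady-state peak Cmax,ss = C₀·R ≈ 22.820 × 1.4265 ≈ 32.553 mcg/mL.

32.6 mcg/mL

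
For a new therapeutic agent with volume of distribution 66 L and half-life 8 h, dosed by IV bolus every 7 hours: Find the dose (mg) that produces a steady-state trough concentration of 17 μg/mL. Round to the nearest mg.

τ/t½ = 7/8 ≈ 0.875, so f = (1/2)^(7/8) ≈ 0.545254.
Cmin,ss = (D/Vd)·f/(1−f), so D = Cmin,ss·Vd·(1−f)/f.
D = 17 × 66 × (1−f)/f ≈ 17 × 66 × 0.83401 ≈ 935.76 mg.

936 mg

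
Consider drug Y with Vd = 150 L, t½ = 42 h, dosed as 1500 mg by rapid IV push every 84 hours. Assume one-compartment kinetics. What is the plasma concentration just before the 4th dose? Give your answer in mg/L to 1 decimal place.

3.3 mg/L

f = (1/2)^(τ/t½) = (1/2)^(84/42) ≈ 0.2500.
C₀ = D/Vd = 1500/150 ≈ 10.000 mg/L.
Before the 4th dose, 3 doses have been given. Superposition: Cmin = C₀·(f + f² + … + f^3).
≈ 10.000 × (0.2500 + 0.0625 + 0.0156) ≈ 10.000 × 0.3281 ≈ 3.281 mg/L.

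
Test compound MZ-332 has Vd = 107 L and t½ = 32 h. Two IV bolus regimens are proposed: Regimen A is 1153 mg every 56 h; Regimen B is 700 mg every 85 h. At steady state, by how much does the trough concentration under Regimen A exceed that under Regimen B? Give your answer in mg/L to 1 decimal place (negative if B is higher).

3.3 mg/L

Regimen A: f = (1/2)^(56/32) ≈ 0.2973; Cmin,ss = (1153/107)·f/(1−f) ≈ 4.559 mg/L.
Regimen B: f = (1/2)^(85/32) ≈ 0.1586; Cmin,ss = (700/107)·f/(1−f) ≈ 1.233 mg/L.
Difference ≈ 4.559 − 1.233 ≈ 3.326 mg/L.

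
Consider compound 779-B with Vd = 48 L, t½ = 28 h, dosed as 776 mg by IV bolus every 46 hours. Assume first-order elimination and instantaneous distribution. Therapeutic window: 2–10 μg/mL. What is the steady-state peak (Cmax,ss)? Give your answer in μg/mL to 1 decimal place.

23.8 μg/mL

Over one 46-h interval, 46/28 ≈ 1.6429 half-lives elapse, leaving f ≈ 0.3202 of each dose.
Accumulation ratio R = 1/(1 − f) ≈ 1/0.6798 ≈ 1.4710.
Single-dose peak C₀ = D/Vd = 776/48 ≈ 16.167 μg/mL.
Cmax,ss = C₀/(1 − f) ≈ 16.167/0.6798 ≈ 23.782 μg/mL.
Peak 23.8 μg/mL vs MTC 10 μg/mL: exceeds toxic threshold.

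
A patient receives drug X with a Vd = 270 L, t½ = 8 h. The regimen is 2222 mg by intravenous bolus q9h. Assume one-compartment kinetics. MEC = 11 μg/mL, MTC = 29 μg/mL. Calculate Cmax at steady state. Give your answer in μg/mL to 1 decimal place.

k = ln2/t½ = ln2/8 ≈ 0.086643 h⁻¹; fraction remaining f = e^(−kτ) = e^(−0.086643×9) ≈ 0.4585.
Accumulation ratio R = 1/(1 − f) ≈ 1/0.5415 ≈ 1.8467.
Single-dose peak C₀ = D/Vd = 2222/270 ≈ 8.230 μg/mL.
Cmax,ss = C₀/(1 − f) ≈ 8.230/0.5415 ≈ 15.199 μg/mL.
Peak 15.2 μg/mL vs MTC 29 μg/mL: below toxic threshold.

15.2 μg/mL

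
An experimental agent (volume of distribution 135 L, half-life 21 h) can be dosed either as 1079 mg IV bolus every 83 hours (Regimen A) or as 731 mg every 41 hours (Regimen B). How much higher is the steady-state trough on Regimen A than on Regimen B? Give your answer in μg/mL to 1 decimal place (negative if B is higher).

Regimen A: f = (1/2)^(83/21) ≈ 0.0646; Cmin,ss = (1079/135)·f/(1−f) ≈ 0.552 μg/mL.
Regimen B: f = (1/2)^(41/21) ≈ 0.2584; Cmin,ss = (731/135)·f/(1−f) ≈ 1.887 μg/mL.
Difference ≈ 0.552 − 1.887 ≈ -1.335 μg/mL.

-1.3 μg/mL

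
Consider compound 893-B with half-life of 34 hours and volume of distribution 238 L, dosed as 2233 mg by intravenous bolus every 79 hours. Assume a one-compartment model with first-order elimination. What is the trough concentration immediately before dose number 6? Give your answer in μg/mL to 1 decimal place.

2.3 μg/mL

f = (1/2)^(τ/t½) = (1/2)^(79/34) ≈ 0.1998.
C₀ = D/Vd = 2233/238 ≈ 9.382 μg/mL.
Before the 6th dose, 5 doses have been given. Superposition: Cmin = C₀·(f + f² + … + f^5).
≈ 9.382 × (0.1998 + 0.0399 + 0.0080 + 0.0016 + 0.0003) ≈ 9.382 × 0.2496 ≈ 2.342 μg/mL.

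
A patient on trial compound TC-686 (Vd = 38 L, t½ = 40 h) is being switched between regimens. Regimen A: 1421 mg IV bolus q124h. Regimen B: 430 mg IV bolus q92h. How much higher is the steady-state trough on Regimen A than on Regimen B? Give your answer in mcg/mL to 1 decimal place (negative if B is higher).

Regimen A: f = (1/2)^(124/40) ≈ 0.1166; Cmin,ss = (1421/38)·f/(1−f) ≈ 4.936 mcg/mL.
Regimen B: f = (1/2)^(92/40) ≈ 0.2031; Cmin,ss = (430/38)·f/(1−f) ≈ 2.884 mcg/mL.
Difference ≈ 4.936 − 2.884 ≈ 2.052 mcg/mL.

2.1 mcg/mL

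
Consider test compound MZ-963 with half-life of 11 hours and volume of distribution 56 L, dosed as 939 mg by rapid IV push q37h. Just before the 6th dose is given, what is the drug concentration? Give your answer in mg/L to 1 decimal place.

f = (1/2)^(τ/t½) = (1/2)^(37/11) ≈ 0.0972.
C₀ = D/Vd = 939/56 ≈ 16.768 mg/L.
Before the 6th dose, 5 doses have been given. Superposition: Cmin = C₀·(f + f² + … + f^5).
≈ 16.768 × (0.0972 + 0.0094 + 0.0009 + 0.0001 + 0.0000) ≈ 16.768 × 0.1076 ≈ 1.804 mg/L.

1.8 mg/L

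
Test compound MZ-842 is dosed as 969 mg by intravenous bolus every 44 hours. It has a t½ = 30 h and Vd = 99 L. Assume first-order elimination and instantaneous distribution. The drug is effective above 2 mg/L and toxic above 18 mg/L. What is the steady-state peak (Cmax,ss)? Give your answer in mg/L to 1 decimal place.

τ/t½ = 44/30 ≈ 1.4667, so fraction remaining f = (1/2)^(44/30) ≈ 0.3618.
Accumulation ratio R = 1/(1 − f) ≈ 1/0.6382 ≈ 1.5669.
Each bolus raises the concentration by D/Vd = 969/99 ≈ 9.788 mg/L.
Steady-state peak Cmax,ss = C₀·R ≈ 9.788 × 1.5669 ≈ 15.337 mg/L.
Peak 15.3 mg/L vs MTC 18 mg/L: below toxic threshold.

15.3 mg/L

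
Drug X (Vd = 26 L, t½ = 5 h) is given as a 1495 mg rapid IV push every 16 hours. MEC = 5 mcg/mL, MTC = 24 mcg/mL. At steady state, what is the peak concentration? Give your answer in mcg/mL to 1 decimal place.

Over one 16-h interval, 16/5 ≈ 3.2 half-lives elapse, leaving f ≈ 0.1088 of each dose.
At steady state, accumulation factor R = 1/(1 − e^(−kτ)) ≈ 1.1221.
Each bolus raises the concentration by D/Vd = 1495/26 ≈ 57.500 mcg/mL.
Cmax,ss = C₀/(1 − f) ≈ 57.500/0.8912 ≈ 64.520 mcg/mL.
Peak 64.5 mcg/mL vs MTC 24 mcg/mL: exceeds toxic threshold.

64.5 mcg/mL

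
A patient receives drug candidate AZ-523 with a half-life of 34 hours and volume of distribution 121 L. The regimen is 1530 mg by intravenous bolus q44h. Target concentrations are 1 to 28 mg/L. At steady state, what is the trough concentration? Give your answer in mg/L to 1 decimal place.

8.7 mg/L

Over one 44-h interval, 44/34 ≈ 1.2941 half-lives elapse, leaving f ≈ 0.4078 of each dose.
Accumulation ratio R = 1/(1 − f) ≈ 1/0.5922 ≈ 1.6886.
Single-dose peak C₀ = D/Vd = 1530/121 ≈ 12.645 mg/L.
Steady-state peak Cmax,ss = C₀·R ≈ 12.645 × 1.6886 ≈ 21.352 mg/L.
Steady-state trough Cmin,ss = Cmax,ss·f ≈ 21.352 × 0.4078 ≈ 8.707 mg/L.
Trough 8.7 mg/L vs MEC 1 mg/L: adequate.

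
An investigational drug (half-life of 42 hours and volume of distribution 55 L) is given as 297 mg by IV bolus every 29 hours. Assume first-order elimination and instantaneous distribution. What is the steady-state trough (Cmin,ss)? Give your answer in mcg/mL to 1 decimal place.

8.8 mcg/mL

k = ln2/t½ = ln2/42 ≈ 0.016504 h⁻¹; fraction remaining f = e^(−kτ) = e^(−0.016504×29) ≈ 0.6196.
Each bolus raises the concentration by D/Vd = 297/55 ≈ 5.400 mcg/mL.
Steady-state trough Cmin,ss = C₀·f/(1−f) ≈ 5.400 × 0.6196/0.3804 ≈ 8.796 mcg/mL.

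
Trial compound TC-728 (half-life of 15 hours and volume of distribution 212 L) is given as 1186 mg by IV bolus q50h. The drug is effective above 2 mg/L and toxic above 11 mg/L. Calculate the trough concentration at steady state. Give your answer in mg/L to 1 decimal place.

τ/t½ = 50/15 ≈ 3.3333, so fraction remaining f = (1/2)^(50/15) ≈ 0.0992.
Accumulation ratio R = 1/(1 − f) ≈ 1/0.9008 ≈ 1.1101.
Each bolus raises the concentration by D/Vd = 1186/212 ≈ 5.594 mg/L.
Steady-state peak Cmax,ss = C₀·R ≈ 5.594 × 1.1101 ≈ 6.210 mg/L.
One interval later, Cmin,ss = Cmax,ss·e^(−kτ) ≈ 6.210 × 0.0992 ≈ 0.616 mg/L.
Trough 0.6 mg/L vs MEC 2 mg/L: subtherapeutic.

0.6 mg/L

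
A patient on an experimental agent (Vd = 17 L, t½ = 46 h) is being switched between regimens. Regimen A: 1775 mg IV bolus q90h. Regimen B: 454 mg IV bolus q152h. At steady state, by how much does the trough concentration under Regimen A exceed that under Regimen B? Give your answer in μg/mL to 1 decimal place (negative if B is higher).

Regimen A: f = (1/2)^(90/46) ≈ 0.2576; Cmin,ss = (1775/17)·f/(1−f) ≈ 36.229 μg/mL.
Regimen B: f = (1/2)^(152/46) ≈ 0.1012; Cmin,ss = (454/17)·f/(1−f) ≈ 3.007 μg/mL.
Difference ≈ 36.229 − 3.007 ≈ 33.222 μg/mL.

33.2 μg/mL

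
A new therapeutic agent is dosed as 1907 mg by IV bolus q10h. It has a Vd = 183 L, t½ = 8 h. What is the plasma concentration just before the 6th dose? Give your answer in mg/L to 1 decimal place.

f = (1/2)^(τ/t½) = (1/2)^(10/8) ≈ 0.4204.
C₀ = D/Vd = 1907/183 ≈ 10.421 mg/L.
Before the 6th dose, 5 doses have been given. Superposition: Cmin = C₀·(f + f² + … + f^5).
≈ 10.421 × (0.4204 + 0.1767 + 0.0743 + 0.0312 + 0.0131) ≈ 10.421 × 0.7157 ≈ 7.458 mg/L.

7.5 mg/L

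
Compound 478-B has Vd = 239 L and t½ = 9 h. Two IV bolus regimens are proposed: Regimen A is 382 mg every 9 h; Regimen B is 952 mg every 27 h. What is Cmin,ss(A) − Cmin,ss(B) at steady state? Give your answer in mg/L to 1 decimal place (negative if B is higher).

Regimen A: f = (1/2)^(9/9) ≈ 0.5000; Cmin,ss = (382/239)·f/(1−f) ≈ 1.598 mg/L.
Regimen B: f = (1/2)^(27/9) ≈ 0.1250; Cmin,ss = (952/239)·f/(1−f) ≈ 0.569 mg/L.
Difference ≈ 1.598 − 0.569 ≈ 1.029 mg/L.

1.0 mg/L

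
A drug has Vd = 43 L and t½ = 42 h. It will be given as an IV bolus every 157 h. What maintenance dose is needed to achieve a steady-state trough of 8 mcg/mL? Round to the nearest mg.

τ/t½ = 157/42 ≈ 3.7381, so f = (1/2)^(157/42) ≈ 0.074941.
Cmin,ss = (D/Vd)·f/(1−f), so D = Cmin,ss·Vd·(1−f)/f.
D = 8 × 43 × (1−f)/f ≈ 8 × 43 × 12.34383 ≈ 4246.28 mg.

4246 mg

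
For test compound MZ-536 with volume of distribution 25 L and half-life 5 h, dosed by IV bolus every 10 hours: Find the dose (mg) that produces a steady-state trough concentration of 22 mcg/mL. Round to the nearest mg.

τ/t½ = 10/5 ≈ 2, so f = (1/2)^(10/5) ≈ 0.250000.
Cmin,ss = (D/Vd)·f/(1−f), so D = Cmin,ss·Vd·(1−f)/f.
D = 22 × 25 × (1−f)/f ≈ 22 × 25 × 3.00000 ≈ 1650.00 mg.

1650 mg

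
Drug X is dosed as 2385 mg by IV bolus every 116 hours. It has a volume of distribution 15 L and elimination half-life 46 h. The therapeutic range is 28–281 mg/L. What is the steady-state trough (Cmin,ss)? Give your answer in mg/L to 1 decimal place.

Over one 116-h interval, 116/46 ≈ 2.5217 half-lives elapse, leaving f ≈ 0.1741 of each dose.
At steady state, accumulation factor R = 1/(1 − e^(−kτ)) ≈ 1.2108.
Each bolus raises the concentration by D/Vd = 2385/15 ≈ 159.000 mg/L.
Steady-state peak Cmax,ss = C₀·R ≈ 159.000 × 1.2108 ≈ 192.517 mg/L.
Steady-state trough Cmin,ss = Cmax,ss·f ≈ 192.517 × 0.1741 ≈ 33.517 mg/L.
Trough 33.5 mg/L vs MEC 28 mg/L: adequate.

33.5 mg/L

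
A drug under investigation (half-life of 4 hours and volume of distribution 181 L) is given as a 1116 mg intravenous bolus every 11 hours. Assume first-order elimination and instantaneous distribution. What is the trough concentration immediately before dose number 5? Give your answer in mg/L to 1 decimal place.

f = (1/2)^(τ/t½) = (1/2)^(11/4) ≈ 0.1487.
C₀ = D/Vd = 1116/181 ≈ 6.166 mg/L.
Before the 5th dose, 4 doses have been given. Superposition: Cmin = C₀·(f + f² + … + f^4).
≈ 6.166 × (0.1487 + 0.0221 + 0.0033 + 0.0005) ≈ 6.166 × 0.1746 ≈ 1.077 mg/L.

1.1 mg/L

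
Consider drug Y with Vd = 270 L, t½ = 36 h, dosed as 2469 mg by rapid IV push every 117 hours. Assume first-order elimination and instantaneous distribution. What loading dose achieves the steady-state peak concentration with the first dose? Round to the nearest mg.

2759 mg

f = (1/2)^(117/36) ≈ 0.105112; accumulation ratio R = 1/(1−f) ≈ 1.11746.
Loading dose to hit Cmax,ss on first dose: D_load = D_maint·R ≈ 2469 × 1.11746 ≈ 2759.01 mg.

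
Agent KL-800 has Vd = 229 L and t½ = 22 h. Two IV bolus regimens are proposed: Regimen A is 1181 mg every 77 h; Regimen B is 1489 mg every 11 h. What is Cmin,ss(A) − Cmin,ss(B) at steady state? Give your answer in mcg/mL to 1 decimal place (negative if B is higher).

Regimen A: f = (1/2)^(77/22) ≈ 0.0884; Cmin,ss = (1181/229)·f/(1−f) ≈ 0.500 mcg/mL.
Regimen B: f = (1/2)^(11/22) ≈ 0.7071; Cmin,ss = (1489/229)·f/(1−f) ≈ 15.697 mcg/mL.
Difference ≈ 0.500 − 15.697 ≈ -15.197 mcg/mL.

-15.2 mcg/mL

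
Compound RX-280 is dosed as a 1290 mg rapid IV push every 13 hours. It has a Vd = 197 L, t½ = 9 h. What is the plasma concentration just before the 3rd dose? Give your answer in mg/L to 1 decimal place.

3.3 mg/L

f = (1/2)^(τ/t½) = (1/2)^(13/9) ≈ 0.3674.
C₀ = D/Vd = 1290/197 ≈ 6.548 mg/L.
Before the 3rd dose, 2 doses have been given. Superposition: Cmin = C₀·(f + f²).
≈ 6.548 × (0.3674 + 0.1350) ≈ 6.548 × 0.5024 ≈ 3.290 mg/L.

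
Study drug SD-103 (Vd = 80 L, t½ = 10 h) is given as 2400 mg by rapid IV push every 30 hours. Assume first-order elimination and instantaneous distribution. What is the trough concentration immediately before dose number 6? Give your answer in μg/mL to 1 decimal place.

f = (1/2)^(τ/t½) = (1/2)^(30/10) ≈ 0.1250.
C₀ = D/Vd = 2400/80 ≈ 30.000 μg/mL.
Before the 6th dose, 5 doses have been given. Superposition: Cmin = C₀·(f + f² + … + f^5).
≈ 30.000 × (0.1250 + 0.0156 + 0.0020 + 0.0002 + 0.0000) ≈ 30.000 × 0.1428 ≈ 4.284 μg/mL.

4.3 μg/mL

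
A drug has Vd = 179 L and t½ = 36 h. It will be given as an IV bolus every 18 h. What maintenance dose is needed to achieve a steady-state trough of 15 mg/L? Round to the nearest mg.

τ/t½ = 18/36 ≈ 0.5, so f = (1/2)^(18/36) ≈ 0.707107.
Cmin,ss = (D/Vd)·f/(1−f), so D = Cmin,ss·Vd·(1−f)/f.
D = 15 × 179 × (1−f)/f ≈ 15 × 179 × 0.41421 ≈ 1112.15 mg.

1112 mg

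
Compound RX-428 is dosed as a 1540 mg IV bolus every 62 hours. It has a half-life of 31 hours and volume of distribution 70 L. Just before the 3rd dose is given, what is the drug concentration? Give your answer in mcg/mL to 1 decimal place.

f = (1/2)^(τ/t½) = (1/2)^(62/31) ≈ 0.2500.
C₀ = D/Vd = 1540/70 ≈ 22.000 mcg/mL.
Before the 3rd dose, 2 doses have been given. Superposition: Cmin = C₀·(f + f²).
≈ 22.000 × (0.2500 + 0.0625) ≈ 22.000 × 0.3125 ≈ 6.875 mcg/mL.

6.9 mcg/mL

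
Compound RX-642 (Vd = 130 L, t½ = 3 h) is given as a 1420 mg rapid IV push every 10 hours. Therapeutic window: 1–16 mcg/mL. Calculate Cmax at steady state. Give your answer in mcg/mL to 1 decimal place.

12.1 mcg/mL

τ/t½ = 10/3 ≈ 3.3333, so fraction remaining f = (1/2)^(10/3) ≈ 0.0992.
At steady state, accumulation factor R = 1/(1 − e^(−kτ)) ≈ 1.1101.
Each bolus raises the concentration by D/Vd = 1420/130 ≈ 10.923 mcg/mL.
Steady-state peak Cmax,ss = C₀·R ≈ 10.923 × 1.1101 ≈ 12.126 mcg/mL.
Peak 12.1 mcg/mL vs MTC 16 mcg/mL: below toxic threshold.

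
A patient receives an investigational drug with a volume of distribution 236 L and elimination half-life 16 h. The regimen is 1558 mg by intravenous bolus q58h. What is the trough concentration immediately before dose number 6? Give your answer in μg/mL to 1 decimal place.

f = (1/2)^(τ/t½) = (1/2)^(58/16) ≈ 0.0811.
C₀ = D/Vd = 1558/236 ≈ 6.602 μg/mL.
Before the 6th dose, 5 doses have been given. Superposition: Cmin = C₀·(f + f² + … + f^5).
≈ 6.602 × (0.0811 + 0.0066 + 0.0005 + 0.0000 + 0.0000) ≈ 6.602 × 0.0882 ≈ 0.582 μg/mL.

0.6 μg/mL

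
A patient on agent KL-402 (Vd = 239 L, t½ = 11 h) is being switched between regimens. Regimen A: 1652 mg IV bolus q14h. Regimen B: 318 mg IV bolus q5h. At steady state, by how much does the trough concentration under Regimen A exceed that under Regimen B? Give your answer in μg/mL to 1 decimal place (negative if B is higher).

Regimen A: f = (1/2)^(14/11) ≈ 0.4139; Cmin,ss = (1652/239)·f/(1−f) ≈ 4.881 μg/mL.
Regimen B: f = (1/2)^(5/11) ≈ 0.7297; Cmin,ss = (318/239)·f/(1−f) ≈ 3.592 μg/mL.
Difference ≈ 4.881 − 3.592 ≈ 1.289 μg/mL.

1.3 μg/mL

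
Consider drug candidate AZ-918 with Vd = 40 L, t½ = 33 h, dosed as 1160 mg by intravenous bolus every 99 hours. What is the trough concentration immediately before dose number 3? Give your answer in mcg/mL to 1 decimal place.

4.1 mcg/mL

f = (1/2)^(τ/t½) = (1/2)^(99/33) ≈ 0.1250.
C₀ = D/Vd = 1160/40 ≈ 29.000 mcg/mL.
Before the 3rd dose, 2 doses have been given. Superposition: Cmin = C₀·(f + f²).
≈ 29.000 × (0.1250 + 0.0156) ≈ 29.000 × 0.1406 ≈ 4.077 mcg/mL.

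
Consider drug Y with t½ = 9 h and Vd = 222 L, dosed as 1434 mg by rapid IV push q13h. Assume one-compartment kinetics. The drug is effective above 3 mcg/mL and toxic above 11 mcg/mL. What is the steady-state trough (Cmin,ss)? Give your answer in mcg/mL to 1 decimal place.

3.8 mcg/mL

k = ln2/t½ = ln2/9 ≈ 0.077016 h⁻¹; fraction remaining f = e^(−kτ) = e^(−0.077016×13) ≈ 0.3674.
Single-dose peak C₀ = D/Vd = 1434/222 ≈ 6.459 mcg/mL.
Steady-state trough Cmin,ss = C₀·f/(1−f) ≈ 6.459 × 0.3674/0.6326 ≈ 3.751 mcg/mL.
Trough 3.8 mcg/mL vs MEC 3 mcg/mL: adequate.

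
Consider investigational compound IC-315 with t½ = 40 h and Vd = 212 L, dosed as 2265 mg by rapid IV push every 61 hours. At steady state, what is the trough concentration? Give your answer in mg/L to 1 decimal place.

τ/t½ = 61/40 ≈ 1.525, so fraction remaining f = (1/2)^(61/40) ≈ 0.3475.
At steady state, accumulation factor R = 1/(1 − e^(−kτ)) ≈ 1.5326.
Each bolus raises the concentration by D/Vd = 2265/212 ≈ 10.684 mg/L.
Cmax,ss = C₀/(1 − f) ≈ 10.684/0.6525 ≈ 16.374 mg/L.
Steady-state trough Cmin,ss = Cmax,ss·f ≈ 16.374 × 0.3475 ≈ 5.690 mg/L.

5.7 mg/L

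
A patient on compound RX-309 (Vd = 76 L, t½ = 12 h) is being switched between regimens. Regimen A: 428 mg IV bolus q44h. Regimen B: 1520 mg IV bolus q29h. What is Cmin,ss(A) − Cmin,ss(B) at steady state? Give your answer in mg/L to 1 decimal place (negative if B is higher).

-4.1 mg/L

Regimen A: f = (1/2)^(44/12) ≈ 0.0787; Cmin,ss = (428/76)·f/(1−f) ≈ 0.481 mg/L.
Regimen B: f = (1/2)^(29/12) ≈ 0.1873; Cmin,ss = (1520/76)·f/(1−f) ≈ 4.609 mg/L.
Difference ≈ 0.481 − 4.609 ≈ -4.128 mg/L.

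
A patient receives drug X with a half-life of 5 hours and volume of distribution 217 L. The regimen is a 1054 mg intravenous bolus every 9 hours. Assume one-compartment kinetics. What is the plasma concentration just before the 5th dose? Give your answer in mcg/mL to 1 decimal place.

f = (1/2)^(τ/t½) = (1/2)^(9/5) ≈ 0.2872.
C₀ = D/Vd = 1054/217 ≈ 4.857 mcg/mL.
Before the 5th dose, 4 doses have been given. Superposition: Cmin = C₀·(f + f² + … + f^4).
≈ 4.857 × (0.2872 + 0.0825 + 0.0237 + 0.0068) ≈ 4.857 × 0.4002 ≈ 1.944 mcg/mL.

1.9 mcg/mL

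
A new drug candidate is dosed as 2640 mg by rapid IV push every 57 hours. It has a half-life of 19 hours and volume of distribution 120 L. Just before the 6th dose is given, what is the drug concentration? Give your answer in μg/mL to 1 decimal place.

3.1 μg/mL

f = (1/2)^(τ/t½) = (1/2)^(57/19) ≈ 0.1250.
C₀ = D/Vd = 2640/120 ≈ 22.000 μg/mL.
Before the 6th dose, 5 doses have been given. Superposition: Cmin = C₀·(f + f² + … + f^5).
≈ 22.000 × (0.1250 + 0.0156 + 0.0020 + 0.0002 + 0.0000) ≈ 22.000 × 0.1428 ≈ 3.142 μg/mL.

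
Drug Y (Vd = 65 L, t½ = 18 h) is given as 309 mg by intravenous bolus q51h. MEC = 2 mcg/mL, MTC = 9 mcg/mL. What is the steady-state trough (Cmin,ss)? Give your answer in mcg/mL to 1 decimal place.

0.8 mcg/mL

τ/t½ = 51/18 ≈ 2.8333, so fraction remaining f = (1/2)^(51/18) ≈ 0.1403.
At steady state, accumulation factor R = 1/(1 − e^(−kτ)) ≈ 1.1632.
Single-dose peak C₀ = D/Vd = 309/65 ≈ 4.754 mcg/mL.
Steady-state peak Cmax,ss = C₀·R ≈ 4.754 × 1.1632 ≈ 5.530 mcg/mL.
Steady-state trough Cmin,ss = Cmax,ss·f ≈ 5.530 × 0.1403 ≈ 0.776 mcg/mL.
Trough 0.8 mcg/mL vs MEC 2 mcg/mL: subtherapeutic.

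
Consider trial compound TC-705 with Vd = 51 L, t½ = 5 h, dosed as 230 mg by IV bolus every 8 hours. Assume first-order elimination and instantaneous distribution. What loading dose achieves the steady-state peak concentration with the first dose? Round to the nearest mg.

343 mg

f = (1/2)^(8/5) ≈ 0.329877; accumulation ratio R = 1/(1−f) ≈ 1.49226.
Loading dose to hit Cmax,ss on first dose: D_load = D_maint·R ≈ 230 × 1.49226 ≈ 343.22 mg.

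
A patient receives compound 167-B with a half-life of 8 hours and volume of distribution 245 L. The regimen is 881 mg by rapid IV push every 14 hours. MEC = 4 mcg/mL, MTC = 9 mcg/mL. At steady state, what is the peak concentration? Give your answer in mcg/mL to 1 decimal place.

τ/t½ = 14/8 ≈ 1.75, so fraction remaining f = (1/2)^(14/8) ≈ 0.2973.
At steady state, accumulation factor R = 1/(1 − e^(−kτ)) ≈ 1.4231.
Single-dose peak C₀ = D/Vd = 881/245 ≈ 3.596 mcg/mL.
Steady-state peak Cmax,ss = C₀·R ≈ 3.596 × 1.4231 ≈ 5.117 mcg/mL.
Peak 5.1 mcg/mL vs MTC 9 mcg/mL: below toxic threshold.

5.1 mcg/mL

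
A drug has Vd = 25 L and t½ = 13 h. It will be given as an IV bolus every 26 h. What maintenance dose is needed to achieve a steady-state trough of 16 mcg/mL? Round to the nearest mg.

τ/t½ = 26/13 ≈ 2, so f = (1/2)^(26/13) ≈ 0.250000.
Cmin,ss = (D/Vd)·f/(1−f), so D = Cmin,ss·Vd·(1−f)/f.
D = 16 × 25 × (1−f)/f ≈ 16 × 25 × 3.00000 ≈ 1200.00 mg.

1200 mg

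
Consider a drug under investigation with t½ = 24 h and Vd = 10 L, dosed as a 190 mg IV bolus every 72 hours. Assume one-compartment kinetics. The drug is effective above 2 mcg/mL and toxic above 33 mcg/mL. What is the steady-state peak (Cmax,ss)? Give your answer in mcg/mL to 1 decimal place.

21.7 mcg/mL

τ = 72 h = 3 half-lives, so f = (1/2)^3 = 0.125.
Accumulation ratio R = 1/(1 − f) = 1/0.875 = 8/7.
Single-dose peak C₀ = D/Vd = 190/10 = 19 mcg/mL.
Steady-state peak Cmax,ss = C₀·R = 19 × 8/7 ≈ 21.714 mcg/mL.
Peak 21.7 mcg/mL vs MTC 33 mcg/mL: below toxic threshold.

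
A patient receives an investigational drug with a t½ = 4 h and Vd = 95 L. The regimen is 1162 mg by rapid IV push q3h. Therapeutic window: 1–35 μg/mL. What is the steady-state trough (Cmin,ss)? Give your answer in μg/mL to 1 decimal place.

17.9 μg/mL

τ/t½ = 3/4 ≈ 0.75, so fraction remaining f = (1/2)^(3/4) ≈ 0.5946.
At steady state, accumulation factor R = 1/(1 − e^(−kτ)) ≈ 2.4667.
Each bolus raises the concentration by D/Vd = 1162/95 ≈ 12.232 μg/mL.
Cmax,ss = C₀/(1 − f) ≈ 12.232/0.4054 ≈ 30.173 μg/mL.
One interval later, Cmin,ss = Cmax,ss·e^(−kτ) ≈ 30.173 × 0.5946 ≈ 17.941 μg/mL.
Trough 17.9 μg/mL vs MEC 1 μg/mL: adequate.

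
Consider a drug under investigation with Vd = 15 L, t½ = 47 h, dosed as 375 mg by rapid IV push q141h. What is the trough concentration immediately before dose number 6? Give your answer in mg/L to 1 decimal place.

f = (1/2)^(τ/t½) = (1/2)^(141/47) ≈ 0.1250.
C₀ = D/Vd = 375/15 ≈ 25.000 mg/L.
Before the 6th dose, 5 doses have been given. Superposition: Cmin = C₀·(f + f² + … + f^5).
≈ 25.000 × (0.1250 + 0.0156 + 0.0020 + 0.0002 + 0.0000) ≈ 25.000 × 0.1428 ≈ 3.570 mg/L.

3.6 mg/L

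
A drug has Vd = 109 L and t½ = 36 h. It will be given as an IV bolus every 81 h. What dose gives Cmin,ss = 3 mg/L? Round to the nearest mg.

1228 mg

τ/t½ = 81/36 ≈ 2.25, so f = (1/2)^(81/36) ≈ 0.210224.
Cmin,ss = (D/Vd)·f/(1−f), so D = Cmin,ss·Vd·(1−f)/f.
D = 3 × 109 × (1−f)/f ≈ 3 × 109 × 3.75683 ≈ 1228.48 mg.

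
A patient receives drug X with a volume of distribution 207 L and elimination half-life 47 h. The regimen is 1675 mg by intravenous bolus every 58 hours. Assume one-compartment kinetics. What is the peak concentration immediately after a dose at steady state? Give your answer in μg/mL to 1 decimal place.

k = ln2/t½ = ln2/47 ≈ 0.014748 h⁻¹; fraction remaining f = e^(−kτ) = e^(−0.014748×58) ≈ 0.4251.
At steady state, accumulation factor R = 1/(1 − e^(−kτ)) ≈ 1.7394.
Each bolus raises the concentration by D/Vd = 1675/207 ≈ 8.092 μg/mL.
Steady-state peak Cmax,ss = C₀·R ≈ 8.092 × 1.7394 ≈ 14.075 μg/mL.

14.1 μg/mL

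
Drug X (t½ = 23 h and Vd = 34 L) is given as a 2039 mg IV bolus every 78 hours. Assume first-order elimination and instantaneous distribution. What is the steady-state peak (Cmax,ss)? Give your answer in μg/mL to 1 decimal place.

66.3 μg/mL

Over one 78-h interval, 78/23 ≈ 3.3913 half-lives elapse, leaving f ≈ 0.0953 of each dose.
At steady state, accumulation factor R = 1/(1 − e^(−kτ)) ≈ 1.1053.
Single-dose peak C₀ = D/Vd = 2039/34 ≈ 59.971 μg/mL.
Steady-state peak Cmax,ss = C₀·R ≈ 59.971 × 1.1053 ≈ 66.286 μg/mL.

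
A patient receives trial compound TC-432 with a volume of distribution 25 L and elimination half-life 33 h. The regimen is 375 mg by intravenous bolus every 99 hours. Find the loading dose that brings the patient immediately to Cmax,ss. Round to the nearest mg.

429 mg

f = (1/2)^(99/33) ≈ 0.125000; accumulation ratio R = 1/(1−f) ≈ 1.14286.
Loading dose to hit Cmax,ss on first dose: D_load = D_maint·R ≈ 375 × 1.14286 ≈ 428.57 mg.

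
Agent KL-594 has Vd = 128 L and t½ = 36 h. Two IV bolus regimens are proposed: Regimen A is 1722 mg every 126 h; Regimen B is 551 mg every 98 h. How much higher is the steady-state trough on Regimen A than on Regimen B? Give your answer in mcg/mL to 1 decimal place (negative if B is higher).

0.5 mcg/mL

Regimen A: f = (1/2)^(126/36) ≈ 0.0884; Cmin,ss = (1722/128)·f/(1−f) ≈ 1.305 mcg/mL.
Regimen B: f = (1/2)^(98/36) ≈ 0.1515; Cmin,ss = (551/128)·f/(1−f) ≈ 0.769 mcg/mL.
Difference ≈ 1.305 − 0.769 ≈ 0.536 mcg/mL.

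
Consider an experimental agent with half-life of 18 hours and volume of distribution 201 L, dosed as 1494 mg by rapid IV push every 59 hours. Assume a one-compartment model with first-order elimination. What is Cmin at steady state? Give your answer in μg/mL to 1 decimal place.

τ/t½ = 59/18 ≈ 3.2778, so fraction remaining f = (1/2)^(59/18) ≈ 0.1031.
Accumulation ratio R = 1/(1 − f) ≈ 1/0.8969 ≈ 1.1150.
Single-dose peak C₀ = D/Vd = 1494/201 ≈ 7.433 μg/mL.
Steady-state peak Cmax,ss = C₀·R ≈ 7.433 × 1.1150 ≈ 8.288 μg/mL.
One interval later, Cmin,ss = Cmax,ss·e^(−kτ) ≈ 8.288 × 0.1031 ≈ 0.854 μg/mL.

0.9 μg/mL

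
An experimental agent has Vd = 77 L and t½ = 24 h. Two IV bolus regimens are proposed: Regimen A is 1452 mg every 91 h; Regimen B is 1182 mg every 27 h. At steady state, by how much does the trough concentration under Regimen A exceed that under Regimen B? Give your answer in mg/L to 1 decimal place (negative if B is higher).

-11.5 mg/L

Regimen A: f = (1/2)^(91/24) ≈ 0.0722; Cmin,ss = (1452/77)·f/(1−f) ≈ 1.467 mg/L.
Regimen B: f = (1/2)^(27/24) ≈ 0.4585; Cmin,ss = (1182/77)·f/(1−f) ≈ 12.998 mg/L.
Difference ≈ 1.467 − 12.998 ≈ -11.531 mg/L.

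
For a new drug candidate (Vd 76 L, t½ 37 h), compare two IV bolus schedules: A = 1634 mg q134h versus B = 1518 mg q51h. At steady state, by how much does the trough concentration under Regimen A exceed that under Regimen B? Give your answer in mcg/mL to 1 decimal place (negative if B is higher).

Regimen A: f = (1/2)^(134/37) ≈ 0.0812; Cmin,ss = (1634/76)·f/(1−f) ≈ 1.900 mcg/mL.
Regimen B: f = (1/2)^(51/37) ≈ 0.3847; Cmin,ss = (1518/76)·f/(1−f) ≈ 12.488 mcg/mL.
Difference ≈ 1.900 − 12.488 ≈ -10.588 mcg/mL.

-10.6 mcg/mL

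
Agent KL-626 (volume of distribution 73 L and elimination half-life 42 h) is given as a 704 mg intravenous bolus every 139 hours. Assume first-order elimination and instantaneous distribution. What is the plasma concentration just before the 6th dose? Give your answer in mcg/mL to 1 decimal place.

1.1 mcg/mL

f = (1/2)^(τ/t½) = (1/2)^(139/42) ≈ 0.1009.
C₀ = D/Vd = 704/73 ≈ 9.644 mcg/mL.
Before the 6th dose, 5 doses have been given. Superposition: Cmin = C₀·(f + f² + … + f^5).
≈ 9.644 × (0.1009 + 0.0102 + 0.0010 + 0.0001 + 0.0000) ≈ 9.644 × 0.1122 ≈ 1.082 mcg/mL.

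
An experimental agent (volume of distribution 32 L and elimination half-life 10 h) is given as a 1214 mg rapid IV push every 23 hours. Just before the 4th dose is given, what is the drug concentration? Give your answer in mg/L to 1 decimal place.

9.6 mg/L

f = (1/2)^(τ/t½) = (1/2)^(23/10) ≈ 0.2031.
C₀ = D/Vd = 1214/32 ≈ 37.938 mg/L.
Before the 4th dose, 3 doses have been given. Superposition: Cmin = C₀·(f + f² + … + f^3).
≈ 37.938 × (0.2031 + 0.0412 + 0.0084) ≈ 37.938 × 0.2527 ≈ 9.587 mg/L.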